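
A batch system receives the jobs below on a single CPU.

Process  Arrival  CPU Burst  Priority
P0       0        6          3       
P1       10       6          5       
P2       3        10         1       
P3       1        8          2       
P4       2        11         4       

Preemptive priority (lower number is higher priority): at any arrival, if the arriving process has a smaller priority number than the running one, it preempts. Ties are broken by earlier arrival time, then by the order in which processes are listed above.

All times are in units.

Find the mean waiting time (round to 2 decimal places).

15.00

Timeline: | P0 0-1 | P3 1-3 | P2 3-13 | P3 13-19 | P0 19-24 | P4 24-35 | P1 35-41 |
Completion: P0=24  P1=41  P2=13  P3=19  P4=35
Turnaround (C−A): P0=24  P1=31  P2=10  P3=18  P4=33
Waiting times: P0=18, P1=25, P2=0, P3=10, P4=22
Average waiting = (18+25+0+10+22) / 5 = 75/5 = 15.00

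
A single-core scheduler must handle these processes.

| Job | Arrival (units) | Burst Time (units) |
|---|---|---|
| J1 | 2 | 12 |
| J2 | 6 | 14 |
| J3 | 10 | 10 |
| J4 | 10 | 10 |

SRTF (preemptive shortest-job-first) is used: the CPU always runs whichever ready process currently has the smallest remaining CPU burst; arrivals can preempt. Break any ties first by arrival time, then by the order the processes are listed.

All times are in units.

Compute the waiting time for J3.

Gantt: | idle 0-2 | J1 2-14 | J3 14-24 | J4 24-34 | J2 34-48 |
Completion: J1=14  J2=48  J3=24  J4=34
Waiting(J3) = turnaround − burst = 14 − 10 = 4

4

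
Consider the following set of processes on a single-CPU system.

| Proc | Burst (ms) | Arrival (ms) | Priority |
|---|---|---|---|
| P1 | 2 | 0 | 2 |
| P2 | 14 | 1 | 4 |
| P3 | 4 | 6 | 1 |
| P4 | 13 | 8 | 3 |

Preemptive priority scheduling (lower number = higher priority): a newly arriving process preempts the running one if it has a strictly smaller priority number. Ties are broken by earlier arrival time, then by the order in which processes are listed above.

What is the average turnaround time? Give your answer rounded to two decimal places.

13.25

Timeline: | P1 0-2 | P2 2-6 | P3 6-10 | P4 10-23 | P2 23-33 |
Completion: P1=2  P2=33  P3=10  P4=23
Turnaround (C−A): P1=2  P2=32  P3=4  P4=15
Turnaround times: P1=2, P2=32, P3=4, P4=15
Average turnaround = (2+32+4+15) / 4 = 53/4 = 13.25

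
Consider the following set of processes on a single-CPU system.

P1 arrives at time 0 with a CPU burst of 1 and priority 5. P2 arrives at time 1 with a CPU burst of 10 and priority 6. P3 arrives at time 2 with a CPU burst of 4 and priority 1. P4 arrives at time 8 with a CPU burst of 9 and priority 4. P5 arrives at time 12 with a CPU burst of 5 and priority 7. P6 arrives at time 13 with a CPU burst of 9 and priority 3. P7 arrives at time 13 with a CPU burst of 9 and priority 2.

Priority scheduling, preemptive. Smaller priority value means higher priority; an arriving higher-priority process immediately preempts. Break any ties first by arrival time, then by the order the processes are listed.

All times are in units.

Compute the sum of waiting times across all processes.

88

Schedule: | P1 0-1 | P2 1-2 | P3 2-6 | P2 6-8 | P4 8-13 | P7 13-22 | P6 22-31 | P4 31-35 | P2 35-42 | P5 42-47 |
Completion: P1=1  P2=42  P3=6  P4=35  P5=47  P6=31  P7=22
Waiting = turnaround − burst: P1=0, P2=31, P3=0, P4=18, P5=30, P6=9, P7=0
Total waiting = 0 + 31 + 0 + 18 + 30 + 9 + 0 = 88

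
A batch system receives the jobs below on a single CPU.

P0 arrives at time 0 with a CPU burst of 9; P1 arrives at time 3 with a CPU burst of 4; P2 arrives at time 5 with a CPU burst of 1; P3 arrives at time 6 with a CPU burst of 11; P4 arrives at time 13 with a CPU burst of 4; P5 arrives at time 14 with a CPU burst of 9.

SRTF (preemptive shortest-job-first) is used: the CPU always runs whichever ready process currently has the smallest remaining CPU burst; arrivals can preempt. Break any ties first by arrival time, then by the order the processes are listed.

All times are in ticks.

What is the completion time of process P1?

Gantt: | P0 0-3 | P1 3-5 | P2 5-6 | P1 6-8 | P0 8-14 | P4 14-18 | P5 18-27 | P3 27-38 |
Completion: P0=14  P1=8  P2=6  P3=38  P4=18  P5=27
Turnaround (C−A): P0=14  P1=5  P2=1  P3=32  P4=5  P5=13

8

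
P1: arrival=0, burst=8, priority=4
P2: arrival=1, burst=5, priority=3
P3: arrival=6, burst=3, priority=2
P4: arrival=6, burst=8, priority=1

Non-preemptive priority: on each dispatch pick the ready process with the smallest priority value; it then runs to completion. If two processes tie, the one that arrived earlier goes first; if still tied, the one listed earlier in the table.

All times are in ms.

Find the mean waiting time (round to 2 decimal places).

7.50

Timeline: | P1 0-8 | P4 8-16 | P3 16-19 | P2 19-24 |
Completion: P1=8  P2=24  P3=19  P4=16
Turnaround (C−A): P1=8  P2=23  P3=13  P4=10
Waiting times: P1=0, P2=18, P3=10, P4=2
Average waiting = (0+18+10+2) / 4 = 30/4 = 7.50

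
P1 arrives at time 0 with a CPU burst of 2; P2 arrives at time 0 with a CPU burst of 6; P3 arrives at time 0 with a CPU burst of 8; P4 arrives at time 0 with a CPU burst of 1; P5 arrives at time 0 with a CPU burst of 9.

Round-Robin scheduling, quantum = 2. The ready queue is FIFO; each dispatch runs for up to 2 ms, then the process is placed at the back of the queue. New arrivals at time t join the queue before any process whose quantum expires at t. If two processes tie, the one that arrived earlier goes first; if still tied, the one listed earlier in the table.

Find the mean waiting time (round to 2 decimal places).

9.80

Gantt: | P1 0-2 | P2 2-4 | P3 4-6 | P4 6-7 | P5 7-9 | P2 9-11 | P3 11-13 | P5 13-15 | P2 15-17 | P3 17-19 | P5 19-21 | P3 21-23 | P5 23-26 |
Completion: P1=2  P2=17  P3=23  P4=7  P5=26
Waiting times: P1=0, P2=11, P3=15, P4=6, P5=17
Average waiting = (0+11+15+6+17) / 5 = 49/5 = 9.80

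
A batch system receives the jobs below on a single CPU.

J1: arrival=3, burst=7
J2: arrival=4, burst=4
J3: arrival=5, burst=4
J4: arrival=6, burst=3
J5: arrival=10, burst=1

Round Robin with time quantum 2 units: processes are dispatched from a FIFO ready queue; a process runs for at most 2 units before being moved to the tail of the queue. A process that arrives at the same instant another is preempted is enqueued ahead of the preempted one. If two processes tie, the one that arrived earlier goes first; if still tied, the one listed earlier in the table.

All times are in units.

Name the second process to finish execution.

J3

Gantt: | idle 0-3 | J1 3-5 | J2 5-7 | J3 7-9 | J1 9-11 | J4 11-13 | J2 13-15 | J3 15-17 | J5 17-18 | J1 18-20 | J4 20-21 | J1 21-22 |
Completion: J1=22  J2=15  J3=17  J4=21  J5=18
Finish order: J2 → J3 → J5 → J4 → J1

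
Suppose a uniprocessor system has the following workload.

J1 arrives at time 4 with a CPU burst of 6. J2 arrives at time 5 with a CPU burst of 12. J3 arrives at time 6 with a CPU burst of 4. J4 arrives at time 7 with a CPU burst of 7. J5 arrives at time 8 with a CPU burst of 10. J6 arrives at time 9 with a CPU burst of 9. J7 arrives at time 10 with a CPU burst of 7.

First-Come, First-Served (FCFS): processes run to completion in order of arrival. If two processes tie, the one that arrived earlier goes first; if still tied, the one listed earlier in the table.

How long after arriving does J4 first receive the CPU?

Schedule: | idle 0-4 | J1 4-10 | J2 10-22 | J3 22-26 | J4 26-33 | J5 33-43 | J6 43-52 | J7 52-59 |
Completion: J1=10  J2=22  J3=26  J4=33  J5=43  J6=52  J7=59
Turnaround (C−A): J1=6  J2=17  J3=20  J4=26  J5=35  J6=43  J7=49
Response(J4) = first start − arrival = 26 − 7 = 19

19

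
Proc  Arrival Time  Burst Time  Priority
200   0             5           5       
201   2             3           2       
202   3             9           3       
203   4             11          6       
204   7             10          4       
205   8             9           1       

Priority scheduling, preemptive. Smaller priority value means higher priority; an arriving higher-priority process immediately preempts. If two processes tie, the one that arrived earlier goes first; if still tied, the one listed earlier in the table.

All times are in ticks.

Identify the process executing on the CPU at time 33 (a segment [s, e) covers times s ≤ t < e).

200

Gantt: | 200 0-2 | 201 2-5 | 202 5-8 | 205 8-17 | 202 17-23 | 204 23-33 | 200 33-36 | 203 36-47 |
Completion: 200=36  201=5  202=23  203=47  204=33  205=17
Turnaround (C−A): 200=36  201=3  202=20  203=43  204=26  205=9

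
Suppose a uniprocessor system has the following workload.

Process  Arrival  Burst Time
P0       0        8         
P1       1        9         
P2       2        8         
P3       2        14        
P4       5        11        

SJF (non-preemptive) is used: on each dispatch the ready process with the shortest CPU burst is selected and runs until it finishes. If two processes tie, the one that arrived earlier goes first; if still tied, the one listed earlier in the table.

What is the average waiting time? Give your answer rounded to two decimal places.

15.00

Gantt: | P0 0-8 | P2 8-16 | P1 16-25 | P4 25-36 | P3 36-50 |
Completion: P0=8  P1=25  P2=16  P3=50  P4=36
Turnaround (C−A): P0=8  P1=24  P2=14  P3=48  P4=31
Waiting times: P0=0, P1=15, P2=6, P3=34, P4=20
Average waiting = (0+15+6+34+20) / 5 = 75/5 = 15.00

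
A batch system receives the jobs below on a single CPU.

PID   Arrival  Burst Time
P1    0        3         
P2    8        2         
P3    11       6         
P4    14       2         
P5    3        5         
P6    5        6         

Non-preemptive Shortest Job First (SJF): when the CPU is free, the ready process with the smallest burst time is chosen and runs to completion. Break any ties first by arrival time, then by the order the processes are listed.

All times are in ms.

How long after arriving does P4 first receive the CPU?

2

Timeline: | P1 0-3 | P5 3-8 | P2 8-10 | P6 10-16 | P4 16-18 | P3 18-24 |
Completion: P1=3  P2=10  P3=24  P4=18  P5=8  P6=16
Response(P4) = first start − arrival = 16 − 14 = 2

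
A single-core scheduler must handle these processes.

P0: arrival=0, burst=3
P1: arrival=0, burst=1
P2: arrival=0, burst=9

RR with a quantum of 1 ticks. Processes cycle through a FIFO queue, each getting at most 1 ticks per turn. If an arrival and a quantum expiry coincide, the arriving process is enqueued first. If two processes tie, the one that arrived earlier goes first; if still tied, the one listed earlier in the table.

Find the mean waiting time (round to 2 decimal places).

2.67

Schedule: | P0 0-1 | P1 1-2 | P2 2-3 | P0 3-4 | P2 4-5 | P0 5-6 | P2 6-13 |
Completion: P0=6  P1=2  P2=13
Waiting times: P0=3, P1=1, P2=4
Average waiting = (3+1+4) / 3 = 8/3 = 2.67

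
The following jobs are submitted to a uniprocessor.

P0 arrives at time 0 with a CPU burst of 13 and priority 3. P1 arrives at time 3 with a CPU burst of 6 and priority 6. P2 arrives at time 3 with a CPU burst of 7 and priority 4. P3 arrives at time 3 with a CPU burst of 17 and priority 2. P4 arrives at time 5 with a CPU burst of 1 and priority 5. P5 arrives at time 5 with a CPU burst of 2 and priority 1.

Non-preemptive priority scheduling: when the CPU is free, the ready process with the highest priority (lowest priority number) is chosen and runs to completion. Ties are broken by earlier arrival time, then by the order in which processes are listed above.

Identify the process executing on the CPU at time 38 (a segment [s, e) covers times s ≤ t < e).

Timeline: | P0 0-13 | P5 13-15 | P3 15-32 | P2 32-39 | P4 39-40 | P1 40-46 |
Completion: P0=13  P1=46  P2=39  P3=32  P4=40  P5=15

P2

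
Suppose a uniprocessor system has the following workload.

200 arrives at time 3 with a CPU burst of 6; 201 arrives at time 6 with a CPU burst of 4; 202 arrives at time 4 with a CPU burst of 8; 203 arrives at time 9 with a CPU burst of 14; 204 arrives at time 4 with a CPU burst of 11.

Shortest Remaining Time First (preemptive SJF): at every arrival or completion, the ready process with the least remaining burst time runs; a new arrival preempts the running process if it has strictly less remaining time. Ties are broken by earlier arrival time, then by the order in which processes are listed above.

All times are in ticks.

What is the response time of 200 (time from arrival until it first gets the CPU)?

Gantt: | idle 0-3 | 200 3-9 | 201 9-13 | 202 13-21 | 204 21-32 | 203 32-46 |
Completion: 200=9  201=13  202=21  203=46  204=32
Turnaround (C−A): 200=6  201=7  202=17  203=37  204=28
Response(200) = first start − arrival = 3 − 3 = 0

0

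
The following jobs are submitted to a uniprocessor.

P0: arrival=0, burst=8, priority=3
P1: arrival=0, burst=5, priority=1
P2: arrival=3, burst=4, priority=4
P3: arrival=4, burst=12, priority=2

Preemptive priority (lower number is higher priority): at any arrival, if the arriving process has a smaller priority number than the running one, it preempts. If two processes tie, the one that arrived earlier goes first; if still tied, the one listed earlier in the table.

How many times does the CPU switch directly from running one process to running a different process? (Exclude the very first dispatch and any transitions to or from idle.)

3

Schedule: | P1 0-5 | P3 5-17 | P0 17-25 | P2 25-29 |
Completion: P0=25  P1=5  P2=29  P3=17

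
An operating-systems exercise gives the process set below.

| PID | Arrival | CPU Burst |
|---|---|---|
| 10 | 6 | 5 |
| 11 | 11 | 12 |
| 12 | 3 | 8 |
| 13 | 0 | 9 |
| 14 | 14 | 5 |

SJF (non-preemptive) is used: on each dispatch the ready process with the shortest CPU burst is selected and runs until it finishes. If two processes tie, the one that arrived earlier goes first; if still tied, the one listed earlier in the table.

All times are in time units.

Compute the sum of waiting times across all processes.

35

Schedule: | 13 0-9 | 10 9-14 | 14 14-19 | 12 19-27 | 11 27-39 |
Completion: 10=14  11=39  12=27  13=9  14=19
Turnaround (C−A): 10=8  11=28  12=24  13=9  14=5
Waiting = turnaround − burst: 10=3, 11=16, 12=16, 13=0, 14=0
Total waiting = 3 + 16 + 16 + 0 + 0 = 35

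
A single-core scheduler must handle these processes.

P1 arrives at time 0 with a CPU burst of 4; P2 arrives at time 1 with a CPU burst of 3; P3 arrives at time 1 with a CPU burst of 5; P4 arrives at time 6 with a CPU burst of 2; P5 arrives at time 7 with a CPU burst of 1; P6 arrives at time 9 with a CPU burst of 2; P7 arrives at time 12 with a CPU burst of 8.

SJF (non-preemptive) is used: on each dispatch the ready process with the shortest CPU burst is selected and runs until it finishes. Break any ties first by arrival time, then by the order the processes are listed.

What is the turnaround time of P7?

Timeline: | P1 0-4 | P2 4-7 | P5 7-8 | P4 8-10 | P6 10-12 | P3 12-17 | P7 17-25 |
Completion: P1=4  P2=7  P3=17  P4=10  P5=8  P6=12  P7=25
Turnaround(P7) = completion − arrival = 25 − 12 = 13

13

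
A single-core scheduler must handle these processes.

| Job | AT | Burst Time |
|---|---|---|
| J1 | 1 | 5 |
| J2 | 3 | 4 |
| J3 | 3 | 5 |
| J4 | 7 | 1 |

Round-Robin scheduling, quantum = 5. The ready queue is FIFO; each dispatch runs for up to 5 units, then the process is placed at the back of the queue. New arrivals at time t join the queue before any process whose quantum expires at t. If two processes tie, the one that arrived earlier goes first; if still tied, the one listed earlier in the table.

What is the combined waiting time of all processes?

18

Timeline: | idle 0-1 | J1 1-6 | J2 6-10 | J3 10-15 | J4 15-16 |
Completion: J1=6  J2=10  J3=15  J4=16
Turnaround (C−A): J1=5  J2=7  J3=12  J4=9
Waiting = turnaround − burst: J1=0, J2=3, J3=7, J4=8
Total waiting = 0 + 3 + 7 + 8 = 18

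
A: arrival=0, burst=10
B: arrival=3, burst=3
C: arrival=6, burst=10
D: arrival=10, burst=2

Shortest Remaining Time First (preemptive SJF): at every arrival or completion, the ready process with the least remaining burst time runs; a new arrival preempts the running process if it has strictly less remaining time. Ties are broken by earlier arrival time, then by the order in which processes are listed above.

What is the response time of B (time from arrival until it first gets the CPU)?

0

Timeline: | A 0-3 | B 3-6 | A 6-10 | D 10-12 | A 12-15 | C 15-25 |
Completion: A=15  B=6  C=25  D=12
Turnaround (C−A): A=15  B=3  C=19  D=2
Response(B) = first start − arrival = 3 − 3 = 0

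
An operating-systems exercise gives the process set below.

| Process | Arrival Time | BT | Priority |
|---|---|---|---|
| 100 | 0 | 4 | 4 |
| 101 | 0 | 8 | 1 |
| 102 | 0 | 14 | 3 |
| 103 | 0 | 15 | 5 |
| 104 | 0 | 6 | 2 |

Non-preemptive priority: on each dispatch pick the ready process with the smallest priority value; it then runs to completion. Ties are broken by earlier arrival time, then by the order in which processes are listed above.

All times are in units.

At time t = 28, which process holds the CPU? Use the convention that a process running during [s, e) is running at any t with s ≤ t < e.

100

Timeline: | 101 0-8 | 104 8-14 | 102 14-28 | 100 28-32 | 103 32-47 |
Completion: 100=32  101=8  102=28  103=47  104=14
Turnaround (C−A): 100=32  101=8  102=28  103=47  104=14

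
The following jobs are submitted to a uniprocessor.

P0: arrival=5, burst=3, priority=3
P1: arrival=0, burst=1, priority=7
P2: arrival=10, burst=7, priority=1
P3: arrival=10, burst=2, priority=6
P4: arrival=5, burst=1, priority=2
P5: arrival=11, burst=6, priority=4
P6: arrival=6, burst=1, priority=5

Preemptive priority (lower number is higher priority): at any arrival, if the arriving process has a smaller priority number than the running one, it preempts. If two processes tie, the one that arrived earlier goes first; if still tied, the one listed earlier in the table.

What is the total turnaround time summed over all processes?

Schedule: | P1 0-1 | idle 1-5 | P4 5-6 | P0 6-9 | P6 9-10 | P2 10-17 | P5 17-23 | P3 23-25 |
Completion: P0=9  P1=1  P2=17  P3=25  P4=6  P5=23  P6=10
Turnaround (C−A): P0=4  P1=1  P2=7  P3=15  P4=1  P5=12  P6=4
Turnaround = completion − arrival: P0=4, P1=1, P2=7, P3=15, P4=1, P5=12, P6=4
Total turnaround = 4 + 1 + 7 + 15 + 1 + 12 + 4 = 44

44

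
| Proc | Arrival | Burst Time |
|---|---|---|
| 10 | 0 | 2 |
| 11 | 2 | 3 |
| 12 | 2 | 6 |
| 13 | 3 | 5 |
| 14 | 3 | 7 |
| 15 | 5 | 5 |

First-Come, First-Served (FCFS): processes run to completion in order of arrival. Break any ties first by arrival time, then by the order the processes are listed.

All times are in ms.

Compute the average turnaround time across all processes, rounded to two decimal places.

Timeline: | 10 0-2 | 11 2-5 | 12 5-11 | 13 11-16 | 14 16-23 | 15 23-28 |
Completion: 10=2  11=5  12=11  13=16  14=23  15=28
Turnaround (C−A): 10=2  11=3  12=9  13=13  14=20  15=23
Turnaround times: 10=2, 11=3, 12=9, 13=13, 14=20, 15=23
Average turnaround = (2+3+9+13+20+23) / 6 = 70/6 = 11.67

11.67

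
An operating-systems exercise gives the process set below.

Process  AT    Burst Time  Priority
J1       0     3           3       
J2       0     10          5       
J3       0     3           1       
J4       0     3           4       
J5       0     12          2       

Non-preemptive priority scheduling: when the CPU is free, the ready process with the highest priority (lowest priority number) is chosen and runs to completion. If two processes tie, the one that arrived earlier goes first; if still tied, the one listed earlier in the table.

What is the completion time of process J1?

Gantt: | J3 0-3 | J5 3-15 | J1 15-18 | J4 18-21 | J2 21-31 |
Completion: J1=18  J2=31  J3=3  J4=21  J5=15
Turnaround (C−A): J1=18  J2=31  J3=3  J4=21  J5=15

18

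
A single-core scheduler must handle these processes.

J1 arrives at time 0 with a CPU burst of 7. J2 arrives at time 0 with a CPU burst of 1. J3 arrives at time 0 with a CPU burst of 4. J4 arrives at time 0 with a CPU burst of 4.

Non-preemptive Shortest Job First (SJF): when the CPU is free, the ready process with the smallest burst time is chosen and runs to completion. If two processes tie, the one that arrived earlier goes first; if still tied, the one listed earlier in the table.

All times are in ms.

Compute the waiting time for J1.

Schedule: | J2 0-1 | J3 1-5 | J4 5-9 | J1 9-16 |
Completion: J1=16  J2=1  J3=5  J4=9
Waiting(J1) = turnaround − burst = 16 − 7 = 9

9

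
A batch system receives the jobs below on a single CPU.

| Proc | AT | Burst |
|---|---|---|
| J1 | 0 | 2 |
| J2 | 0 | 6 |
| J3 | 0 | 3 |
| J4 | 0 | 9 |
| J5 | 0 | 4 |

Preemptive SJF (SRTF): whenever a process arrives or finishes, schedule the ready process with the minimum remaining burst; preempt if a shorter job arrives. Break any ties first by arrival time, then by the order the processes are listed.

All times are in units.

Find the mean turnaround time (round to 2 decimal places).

Gantt: | J1 0-2 | J3 2-5 | J5 5-9 | J2 9-15 | J4 15-24 |
Completion: J1=2  J2=15  J3=5  J4=24  J5=9
Turnaround (C−A): J1=2  J2=15  J3=5  J4=24  J5=9
Turnaround times: J1=2, J2=15, J3=5, J4=24, J5=9
Average turnaround = (2+15+5+24+9) / 5 = 55/5 = 11.00

11.00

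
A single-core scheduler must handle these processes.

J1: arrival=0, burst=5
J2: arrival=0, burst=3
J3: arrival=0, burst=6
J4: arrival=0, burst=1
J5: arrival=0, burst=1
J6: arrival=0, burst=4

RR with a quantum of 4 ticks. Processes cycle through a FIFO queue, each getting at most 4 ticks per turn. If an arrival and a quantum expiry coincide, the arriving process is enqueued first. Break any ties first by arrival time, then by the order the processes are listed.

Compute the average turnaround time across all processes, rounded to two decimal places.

14.50

Gantt: | J1 0-4 | J2 4-7 | J3 7-11 | J4 11-12 | J5 12-13 | J6 13-17 | J1 17-18 | J3 18-20 |
Completion: J1=18  J2=7  J3=20  J4=12  J5=13  J6=17
Turnaround times: J1=18, J2=7, J3=20, J4=12, J5=13, J6=17
Average turnaround = (18+7+20+12+13+17) / 6 = 87/6 = 14.50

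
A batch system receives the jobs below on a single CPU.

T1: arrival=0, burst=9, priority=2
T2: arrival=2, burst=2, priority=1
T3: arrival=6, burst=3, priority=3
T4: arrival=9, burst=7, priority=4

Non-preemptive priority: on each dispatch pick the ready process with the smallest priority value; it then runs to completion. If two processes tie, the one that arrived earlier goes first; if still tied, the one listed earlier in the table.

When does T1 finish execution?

9

Gantt: | T1 0-9 | T2 9-11 | T3 11-14 | T4 14-21 |
Completion: T1=9  T2=11  T3=14  T4=21
Turnaround (C−A): T1=9  T2=9  T3=8  T4=12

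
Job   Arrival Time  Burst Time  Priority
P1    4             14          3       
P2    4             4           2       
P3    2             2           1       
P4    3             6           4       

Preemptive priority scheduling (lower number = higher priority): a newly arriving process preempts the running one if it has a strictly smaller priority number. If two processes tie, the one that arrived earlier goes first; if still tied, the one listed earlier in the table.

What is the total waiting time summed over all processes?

23

Schedule: | idle 0-2 | P3 2-4 | P2 4-8 | P1 8-22 | P4 22-28 |
Completion: P1=22  P2=8  P3=4  P4=28
Turnaround (C−A): P1=18  P2=4  P3=2  P4=25
Waiting = turnaround − burst: P1=4, P2=0, P3=0, P4=19
Total waiting = 4 + 0 + 0 + 19 = 23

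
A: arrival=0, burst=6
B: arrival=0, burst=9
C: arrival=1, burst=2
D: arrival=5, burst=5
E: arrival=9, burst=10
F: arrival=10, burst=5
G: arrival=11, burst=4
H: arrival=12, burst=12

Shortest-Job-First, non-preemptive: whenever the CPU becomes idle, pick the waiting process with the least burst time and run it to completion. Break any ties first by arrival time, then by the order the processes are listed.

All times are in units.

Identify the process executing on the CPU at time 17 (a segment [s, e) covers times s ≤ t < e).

F

Schedule: | A 0-6 | C 6-8 | D 8-13 | G 13-17 | F 17-22 | B 22-31 | E 31-41 | H 41-53 |
Completion: A=6  B=31  C=8  D=13  E=41  F=22  G=17  H=53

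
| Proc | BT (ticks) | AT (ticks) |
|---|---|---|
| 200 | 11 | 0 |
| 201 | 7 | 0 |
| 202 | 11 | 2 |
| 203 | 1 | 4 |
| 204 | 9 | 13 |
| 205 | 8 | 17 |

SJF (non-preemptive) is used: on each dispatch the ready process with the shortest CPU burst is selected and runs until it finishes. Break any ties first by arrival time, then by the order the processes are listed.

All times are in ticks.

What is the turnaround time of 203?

4

Schedule: | 201 0-7 | 203 7-8 | 200 8-19 | 205 19-27 | 204 27-36 | 202 36-47 |
Completion: 200=19  201=7  202=47  203=8  204=36  205=27
Turnaround (C−A): 200=19  201=7  202=45  203=4  204=23  205=10
Turnaround(203) = completion − arrival = 8 − 4 = 4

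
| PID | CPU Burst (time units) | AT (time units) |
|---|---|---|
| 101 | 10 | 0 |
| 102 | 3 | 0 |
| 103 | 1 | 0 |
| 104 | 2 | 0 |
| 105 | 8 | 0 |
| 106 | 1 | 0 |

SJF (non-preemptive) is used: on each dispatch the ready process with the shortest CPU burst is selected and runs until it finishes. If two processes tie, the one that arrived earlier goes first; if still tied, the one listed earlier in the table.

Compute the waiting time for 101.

15

Gantt: | 103 0-1 | 106 1-2 | 104 2-4 | 102 4-7 | 105 7-15 | 101 15-25 |
Completion: 101=25  102=7  103=1  104=4  105=15  106=2
Waiting(101) = turnaround − burst = 25 − 10 = 15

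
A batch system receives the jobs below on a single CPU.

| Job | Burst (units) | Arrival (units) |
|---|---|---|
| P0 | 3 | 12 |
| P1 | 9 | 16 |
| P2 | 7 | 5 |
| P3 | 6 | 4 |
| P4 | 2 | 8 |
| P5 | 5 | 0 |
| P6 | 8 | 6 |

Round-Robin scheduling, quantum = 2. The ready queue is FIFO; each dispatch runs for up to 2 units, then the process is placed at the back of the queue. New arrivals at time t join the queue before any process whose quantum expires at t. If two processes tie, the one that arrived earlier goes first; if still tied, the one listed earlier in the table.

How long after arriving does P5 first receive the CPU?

Timeline: | P5 0-4 | P3 4-6 | P5 6-7 | P2 7-9 | P6 9-11 | P3 11-13 | P4 13-15 | P2 15-17 | P6 17-19 | P0 19-21 | P3 21-23 | P1 23-25 | P2 25-27 | P6 27-29 | P0 29-30 | P1 30-32 | P2 32-33 | P6 33-35 | P1 35-40 |
Completion: P0=30  P1=40  P2=33  P3=23  P4=15  P5=7  P6=35
Turnaround (C−A): P0=18  P1=24  P2=28  P3=19  P4=7  P5=7  P6=29
Response(P5) = first start − arrival = 0 − 0 = 0

0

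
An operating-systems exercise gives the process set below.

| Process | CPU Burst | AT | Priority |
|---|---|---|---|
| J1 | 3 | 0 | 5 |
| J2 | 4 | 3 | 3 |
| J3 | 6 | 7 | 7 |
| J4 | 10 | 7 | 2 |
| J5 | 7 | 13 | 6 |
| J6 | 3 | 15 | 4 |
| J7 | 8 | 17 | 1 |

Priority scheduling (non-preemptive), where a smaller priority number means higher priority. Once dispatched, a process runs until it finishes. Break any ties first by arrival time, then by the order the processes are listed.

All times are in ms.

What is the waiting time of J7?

0

Timeline: | J1 0-3 | J2 3-7 | J4 7-17 | J7 17-25 | J6 25-28 | J5 28-35 | J3 35-41 |
Completion: J1=3  J2=7  J3=41  J4=17  J5=35  J6=28  J7=25
Turnaround (C−A): J1=3  J2=4  J3=34  J4=10  J5=22  J6=13  J7=8
Waiting(J7) = turnaround − burst = 8 − 8 = 0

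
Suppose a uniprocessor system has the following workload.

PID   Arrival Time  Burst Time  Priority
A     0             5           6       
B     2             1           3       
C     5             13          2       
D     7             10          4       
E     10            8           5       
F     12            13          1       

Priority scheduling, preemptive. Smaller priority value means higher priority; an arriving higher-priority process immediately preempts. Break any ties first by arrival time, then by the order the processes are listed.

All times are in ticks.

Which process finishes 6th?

Timeline: | A 0-2 | B 2-3 | A 3-5 | C 5-12 | F 12-25 | C 25-31 | D 31-41 | E 41-49 | A 49-50 |
Completion: A=50  B=3  C=31  D=41  E=49  F=25
Finish order: B → F → C → D → E → A

A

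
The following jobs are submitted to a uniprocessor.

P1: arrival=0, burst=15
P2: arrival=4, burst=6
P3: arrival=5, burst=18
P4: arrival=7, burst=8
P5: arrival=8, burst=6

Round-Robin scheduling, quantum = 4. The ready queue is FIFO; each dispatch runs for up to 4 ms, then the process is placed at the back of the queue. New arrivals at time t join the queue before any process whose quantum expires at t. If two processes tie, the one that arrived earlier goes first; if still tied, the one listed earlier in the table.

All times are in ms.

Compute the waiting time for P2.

Gantt: | P1 0-4 | P2 4-8 | P1 8-12 | P3 12-16 | P4 16-20 | P5 20-24 | P2 24-26 | P1 26-30 | P3 30-34 | P4 34-38 | P5 38-40 | P1 40-43 | P3 43-53 |
Completion: P1=43  P2=26  P3=53  P4=38  P5=40
Waiting(P2) = turnaround − burst = 22 − 6 = 16

16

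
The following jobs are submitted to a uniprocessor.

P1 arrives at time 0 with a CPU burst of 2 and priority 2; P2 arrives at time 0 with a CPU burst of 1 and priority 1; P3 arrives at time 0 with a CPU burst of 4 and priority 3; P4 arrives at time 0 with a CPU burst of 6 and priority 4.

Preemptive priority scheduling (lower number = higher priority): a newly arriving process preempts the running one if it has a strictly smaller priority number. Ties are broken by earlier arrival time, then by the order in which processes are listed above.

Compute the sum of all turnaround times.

24

Gantt: | P2 0-1 | P1 1-3 | P3 3-7 | P4 7-13 |
Completion: P1=3  P2=1  P3=7  P4=13
Turnaround = completion − arrival: P1=3, P2=1, P3=7, P4=13
Total turnaround = 3 + 1 + 7 + 13 = 24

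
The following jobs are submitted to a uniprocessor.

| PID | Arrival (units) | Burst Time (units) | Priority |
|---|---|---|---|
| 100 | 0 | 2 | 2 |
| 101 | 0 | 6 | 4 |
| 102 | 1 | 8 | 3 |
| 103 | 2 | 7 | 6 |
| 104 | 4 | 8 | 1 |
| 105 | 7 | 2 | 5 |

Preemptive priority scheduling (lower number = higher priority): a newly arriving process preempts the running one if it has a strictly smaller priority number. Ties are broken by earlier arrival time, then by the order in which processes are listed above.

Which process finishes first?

Gantt: | 100 0-2 | 102 2-4 | 104 4-12 | 102 12-18 | 101 18-24 | 105 24-26 | 103 26-33 |
Completion: 100=2  101=24  102=18  103=33  104=12  105=26
Turnaround (C−A): 100=2  101=24  102=17  103=31  104=8  105=19
Finish order: 100 → 104 → 102 → 101 → 105 → 103

100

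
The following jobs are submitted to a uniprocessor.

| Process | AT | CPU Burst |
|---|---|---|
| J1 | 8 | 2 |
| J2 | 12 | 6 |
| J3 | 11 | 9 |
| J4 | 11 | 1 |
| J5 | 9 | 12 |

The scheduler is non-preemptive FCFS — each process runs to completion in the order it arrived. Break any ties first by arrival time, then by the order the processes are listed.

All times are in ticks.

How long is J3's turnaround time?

Schedule: | idle 0-8 | J1 8-10 | J5 10-22 | J3 22-31 | J4 31-32 | J2 32-38 |
Completion: J1=10  J2=38  J3=31  J4=32  J5=22
Turnaround(J3) = completion − arrival = 31 − 11 = 20

20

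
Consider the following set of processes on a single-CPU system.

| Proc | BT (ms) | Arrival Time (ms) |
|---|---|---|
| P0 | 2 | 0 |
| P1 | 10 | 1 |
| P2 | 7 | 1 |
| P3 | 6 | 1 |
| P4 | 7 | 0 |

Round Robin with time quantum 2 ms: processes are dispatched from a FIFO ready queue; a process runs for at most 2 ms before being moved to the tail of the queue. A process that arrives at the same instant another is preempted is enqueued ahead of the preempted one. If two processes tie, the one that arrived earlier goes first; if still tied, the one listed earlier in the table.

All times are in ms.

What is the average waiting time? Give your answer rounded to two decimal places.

Schedule: | P0 0-2 | P4 2-4 | P1 4-6 | P2 6-8 | P3 8-10 | P4 10-12 | P1 12-14 | P2 14-16 | P3 16-18 | P4 18-20 | P1 20-22 | P2 22-24 | P3 24-26 | P4 26-27 | P1 27-29 | P2 29-30 | P1 30-32 |
Completion: P0=2  P1=32  P2=30  P3=26  P4=27
Waiting times: P0=0, P1=21, P2=22, P3=19, P4=20
Average waiting = (0+21+22+19+20) / 5 = 82/5 = 16.40

16.40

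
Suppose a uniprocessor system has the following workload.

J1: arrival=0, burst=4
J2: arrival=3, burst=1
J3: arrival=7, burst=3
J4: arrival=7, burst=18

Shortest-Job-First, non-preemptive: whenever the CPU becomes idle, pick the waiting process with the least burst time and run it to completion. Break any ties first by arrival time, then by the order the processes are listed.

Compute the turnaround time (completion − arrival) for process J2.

2

Gantt: | J1 0-4 | J2 4-5 | idle 5-7 | J3 7-10 | J4 10-28 |
Completion: J1=4  J2=5  J3=10  J4=28
Turnaround (C−A): J1=4  J2=2  J3=3  J4=21
Turnaround(J2) = completion − arrival = 5 − 3 = 2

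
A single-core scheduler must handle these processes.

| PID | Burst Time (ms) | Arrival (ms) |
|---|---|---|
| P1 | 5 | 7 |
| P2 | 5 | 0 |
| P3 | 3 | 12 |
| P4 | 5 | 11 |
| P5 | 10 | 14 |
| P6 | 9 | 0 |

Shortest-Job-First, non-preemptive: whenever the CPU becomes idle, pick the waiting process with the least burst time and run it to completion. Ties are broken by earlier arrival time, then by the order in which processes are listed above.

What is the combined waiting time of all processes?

41

Timeline: | P2 0-5 | P6 5-14 | P3 14-17 | P1 17-22 | P4 22-27 | P5 27-37 |
Completion: P1=22  P2=5  P3=17  P4=27  P5=37  P6=14
Turnaround (C−A): P1=15  P2=5  P3=5  P4=16  P5=23  P6=14
Waiting = turnaround − burst: P1=10, P2=0, P3=2, P4=11, P5=13, P6=5
Total waiting = 10 + 0 + 2 + 11 + 13 + 5 = 41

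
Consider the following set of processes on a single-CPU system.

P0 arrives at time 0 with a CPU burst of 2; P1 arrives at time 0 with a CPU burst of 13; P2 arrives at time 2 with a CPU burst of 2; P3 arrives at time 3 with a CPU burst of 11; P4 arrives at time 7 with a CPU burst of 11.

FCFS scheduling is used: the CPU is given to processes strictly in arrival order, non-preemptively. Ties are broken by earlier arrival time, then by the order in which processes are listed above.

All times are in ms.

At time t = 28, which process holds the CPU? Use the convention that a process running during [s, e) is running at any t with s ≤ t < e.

Schedule: | P0 0-2 | P1 2-15 | P2 15-17 | P3 17-28 | P4 28-39 |
Completion: P0=2  P1=15  P2=17  P3=28  P4=39

P4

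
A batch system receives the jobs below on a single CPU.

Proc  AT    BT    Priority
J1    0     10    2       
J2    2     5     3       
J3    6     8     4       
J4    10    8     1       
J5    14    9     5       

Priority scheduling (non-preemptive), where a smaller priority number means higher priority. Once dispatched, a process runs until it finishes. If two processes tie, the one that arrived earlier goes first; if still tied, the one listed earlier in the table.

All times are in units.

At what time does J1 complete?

10

Schedule: | J1 0-10 | J4 10-18 | J2 18-23 | J3 23-31 | J5 31-40 |
Completion: J1=10  J2=23  J3=31  J4=18  J5=40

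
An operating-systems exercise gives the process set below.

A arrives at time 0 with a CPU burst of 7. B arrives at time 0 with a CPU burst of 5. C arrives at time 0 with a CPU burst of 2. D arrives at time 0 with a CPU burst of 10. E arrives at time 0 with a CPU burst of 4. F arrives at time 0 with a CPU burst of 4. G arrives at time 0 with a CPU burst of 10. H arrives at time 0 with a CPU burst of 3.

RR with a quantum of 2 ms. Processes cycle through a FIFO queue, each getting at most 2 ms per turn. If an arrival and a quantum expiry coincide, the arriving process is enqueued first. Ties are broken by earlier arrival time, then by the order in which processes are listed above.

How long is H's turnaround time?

Gantt: | A 0-2 | B 2-4 | C 4-6 | D 6-8 | E 8-10 | F 10-12 | G 12-14 | H 14-16 | A 16-18 | B 18-20 | D 20-22 | E 22-24 | F 24-26 | G 26-28 | H 28-29 | A 29-31 | B 31-32 | D 32-34 | G 34-36 | A 36-37 | D 37-39 | G 39-41 | D 41-43 | G 43-45 |
Completion: A=37  B=32  C=6  D=43  E=24  F=26  G=45  H=29
Turnaround (C−A): A=37  B=32  C=6  D=43  E=24  F=26  G=45  H=29
Turnaround(H) = completion − arrival = 29 − 0 = 29

29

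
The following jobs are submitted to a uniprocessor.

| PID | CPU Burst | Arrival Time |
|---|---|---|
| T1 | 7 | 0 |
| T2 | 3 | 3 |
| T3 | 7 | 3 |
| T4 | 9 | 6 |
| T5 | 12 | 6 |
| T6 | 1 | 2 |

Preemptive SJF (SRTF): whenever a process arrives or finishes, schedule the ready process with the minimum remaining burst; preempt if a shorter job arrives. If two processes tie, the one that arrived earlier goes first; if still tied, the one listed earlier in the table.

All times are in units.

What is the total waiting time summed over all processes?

Schedule: | T1 0-2 | T6 2-3 | T2 3-6 | T1 6-11 | T3 11-18 | T4 18-27 | T5 27-39 |
Completion: T1=11  T2=6  T3=18  T4=27  T5=39  T6=3
Turnaround (C−A): T1=11  T2=3  T3=15  T4=21  T5=33  T6=1
Waiting = turnaround − burst: T1=4, T2=0, T3=8, T4=12, T5=21, T6=0
Total waiting = 4 + 0 + 8 + 12 + 21 + 0 = 45

45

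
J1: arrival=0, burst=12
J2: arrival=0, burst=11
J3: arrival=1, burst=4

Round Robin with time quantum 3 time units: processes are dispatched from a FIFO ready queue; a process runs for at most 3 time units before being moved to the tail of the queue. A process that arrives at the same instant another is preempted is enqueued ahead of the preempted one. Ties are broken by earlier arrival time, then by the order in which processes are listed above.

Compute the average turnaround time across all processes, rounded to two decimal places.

22.33

Gantt: | J1 0-3 | J2 3-6 | J3 6-9 | J1 9-12 | J2 12-15 | J3 15-16 | J1 16-19 | J2 19-22 | J1 22-25 | J2 25-27 |
Completion: J1=25  J2=27  J3=16
Turnaround (C−A): J1=25  J2=27  J3=15
Turnaround times: J1=25, J2=27, J3=15
Average turnaround = (25+27+15) / 3 = 67/3 = 22.33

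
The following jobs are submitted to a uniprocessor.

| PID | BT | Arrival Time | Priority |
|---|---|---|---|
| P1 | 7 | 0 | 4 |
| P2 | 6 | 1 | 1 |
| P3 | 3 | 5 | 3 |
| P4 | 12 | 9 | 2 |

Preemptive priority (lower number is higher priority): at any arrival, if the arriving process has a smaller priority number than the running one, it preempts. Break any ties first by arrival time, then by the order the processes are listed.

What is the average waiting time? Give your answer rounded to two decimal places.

8.75

Timeline: | P1 0-1 | P2 1-7 | P3 7-9 | P4 9-21 | P3 21-22 | P1 22-28 |
Completion: P1=28  P2=7  P3=22  P4=21
Turnaround (C−A): P1=28  P2=6  P3=17  P4=12
Waiting times: P1=21, P2=0, P3=14, P4=0
Average waiting = (21+0+14+0) / 4 = 35/4 = 8.75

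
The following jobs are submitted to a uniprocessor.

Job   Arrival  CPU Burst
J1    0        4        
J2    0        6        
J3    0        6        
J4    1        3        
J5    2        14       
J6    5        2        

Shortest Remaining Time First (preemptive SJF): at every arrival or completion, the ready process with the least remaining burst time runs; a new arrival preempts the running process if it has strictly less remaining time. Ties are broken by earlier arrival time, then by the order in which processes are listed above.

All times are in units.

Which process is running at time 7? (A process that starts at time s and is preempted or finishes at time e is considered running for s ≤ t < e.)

Schedule: | J1 0-4 | J4 4-7 | J6 7-9 | J2 9-15 | J3 15-21 | J5 21-35 |
Completion: J1=4  J2=15  J3=21  J4=7  J5=35  J6=9
Turnaround (C−A): J1=4  J2=15  J3=21  J4=6  J5=33  J6=4

J6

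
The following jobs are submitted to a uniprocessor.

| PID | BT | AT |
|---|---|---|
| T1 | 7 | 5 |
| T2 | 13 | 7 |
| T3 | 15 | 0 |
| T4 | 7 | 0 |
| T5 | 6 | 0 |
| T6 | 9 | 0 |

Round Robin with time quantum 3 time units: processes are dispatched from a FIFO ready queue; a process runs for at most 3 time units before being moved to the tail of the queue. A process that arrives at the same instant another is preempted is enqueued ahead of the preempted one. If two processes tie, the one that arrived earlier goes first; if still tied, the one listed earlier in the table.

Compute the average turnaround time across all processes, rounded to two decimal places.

Timeline: | T3 0-3 | T4 3-6 | T5 6-9 | T6 9-12 | T3 12-15 | T1 15-18 | T4 18-21 | T2 21-24 | T5 24-27 | T6 27-30 | T3 30-33 | T1 33-36 | T4 36-37 | T2 37-40 | T6 40-43 | T3 43-46 | T1 46-47 | T2 47-50 | T3 50-53 | T2 53-57 |
Completion: T1=47  T2=57  T3=53  T4=37  T5=27  T6=43
Turnaround (C−A): T1=42  T2=50  T3=53  T4=37  T5=27  T6=43
Turnaround times: T1=42, T2=50, T3=53, T4=37, T5=27, T6=43
Average turnaround = (42+50+53+37+27+43) / 6 = 252/6 = 42.00

42.00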